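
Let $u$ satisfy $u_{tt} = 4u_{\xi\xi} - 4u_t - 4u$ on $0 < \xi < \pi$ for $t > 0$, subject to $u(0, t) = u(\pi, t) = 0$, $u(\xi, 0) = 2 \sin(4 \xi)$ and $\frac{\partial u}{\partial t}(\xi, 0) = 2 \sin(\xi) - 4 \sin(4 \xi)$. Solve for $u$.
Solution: Substitute $u = e^{-2t}w$, i.e. $w = e^{2t}u$.
By the product rule, $u_t = e^{-2t}(w_t - 2w)$, $u_{tt} = e^{-2t}(w_{tt} - 4w_t + 4w)$, $u_{\xi\xi} = e^{-2t}w_{\xi\xi}$.
Substituting into the PDE and dividing by $e^{-2t}$: $w_{tt} - 4w_t + 4w = 4w_{\xi\xi} - 4(w_t - 2w) - 4w$.
The lower-order terms cancel, leaving the standard wave equation $w_{tt} = 4w_{\xi\xi}$.
Initial data for $w$: $w(\xi,0) = u(\xi,0) = 2 \sin(4 \xi)$; $w_t(\xi,0) = u_t(\xi,0) + 2u(\xi,0) = 2 \sin(\xi)$. The boundary conditions carry over: $w(0,t) = w(\pi,t) = 0$.
Solve for $w$:
  Using separation of variables $w = X(\xi)T(t)$:
  Eigenfunctions: $\sin(n\xi)$, $n = 1, 2, 3, \ldots$
  General solution: $w(\xi, t) = \sum [A_n \cos(2n t) + B_n \sin(2n t)] \sin(n\xi)$
  From $w(\xi,0) = 2 \sin(4 \xi)$: $A_4=2$. From $w_t(\xi,0) = 2 \sin(\xi)$, using $w_t(\xi,0) = \sum \omega_n B_n \sin(n\xi)$ with $\omega_n = 2n$: $B_1 = 2/2 = 1$.
Hence $w(\xi,t) = \sin(2 t) \sin(\xi) + 2 \sin(4 \xi) \cos(8 t)$.
Transform back: $u(\xi,t) = e^{-2t}w(\xi,t)$.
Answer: $u(\xi, t) = e^{-2 t} \sin(\xi) \sin(2 t) + 2 e^{-2 t} \sin(4 \xi) \cos(8 t)$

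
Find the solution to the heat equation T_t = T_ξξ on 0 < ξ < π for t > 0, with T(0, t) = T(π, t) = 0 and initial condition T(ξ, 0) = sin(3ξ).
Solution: Using separation of variables T = X(ξ)G(t):
Eigenfunctions: sin(nξ), n = 1, 2, 3, ...
General solution: T(ξ, t) = Σ c_n sin(nξ) exp(-n² t)
Matching T(ξ,0) = sin(3ξ) term by term: c_3=1.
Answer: T(ξ, t) = exp(-9t)sin(3ξ)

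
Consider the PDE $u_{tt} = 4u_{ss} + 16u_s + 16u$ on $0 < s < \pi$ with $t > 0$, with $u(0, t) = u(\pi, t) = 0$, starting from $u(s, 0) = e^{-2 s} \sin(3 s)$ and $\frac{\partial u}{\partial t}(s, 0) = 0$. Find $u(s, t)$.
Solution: Substitute $u = e^{-2s}w$.
Then $u_s = e^{-2s}(w_s - 2w)$, $u_{ss} = e^{-2s}(w_{ss} - 4w_s + 4w)$, $u_{tt} = e^{-2s}w_{tt}$; substituting and dividing by $e^{-2s}$, the lower-order terms cancel: $w_{tt} = 4w_{ss}$ (standard wave equation).
Data for $w$: $w(s,0) = e^{2s}u(s,0) = \sin(3 s)$; $w_t(s,0) = e^{2s}u_t(s,0) = 0$. The boundary conditions carry over: $w(0,t) = w(\pi,t) = 0$.
Separating variables: $w = \sum [A_n \cos(\omega_n t) + B_n \sin(\omega_n t)] \sin(ns)$, $\omega_n = 2n$. From ICs: $A_3=1$.
So $w(s,t) = \sin(3 s) \cos(6 t)$, and $u(s,t) = e^{-2s}w(s,t)$.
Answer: $u(s, t) = e^{-2 s} \sin(3 s) \cos(6 t)$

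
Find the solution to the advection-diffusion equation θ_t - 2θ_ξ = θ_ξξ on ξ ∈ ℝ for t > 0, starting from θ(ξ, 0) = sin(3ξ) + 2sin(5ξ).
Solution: Change to a moving frame: let η = ξ + 2t, σ = t and write θ(ξ,t) = u(η,σ).
By the chain rule θ_t = u_σ + 2u_η, θ_ξ = u_η, θ_ξξ = u_ηη.
Then θ_t - 2θ_ξ = u_σ: the advection term cancels and the PDE becomes the heat equation u_σ = u_ηη on η ∈ ℝ.
Initial data: u(η,0) = θ(η,0) = sin(3η) + 2sin(5η).
On η ∈ ℝ each mode satisfies (sin(nη))″ = -n² sin(nη), so exp(-n²σ) sin(nη) solves the heat equation; by superposition u(η,σ) = Σ c_n exp(-n²σ) sin(nη).
Reading off the coefficients: c_3=1, c_5=2, so u(η,σ) = exp(-9σ)sin(3η) + 2exp(-25σ)sin(5η).
Substituting back η = ξ + 2t, σ = t: θ(ξ,t) = u(ξ + 2t, t).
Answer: θ(ξ, t) = exp(-9t)sin(6t + 3ξ) + 2exp(-25t)sin(10t + 5ξ)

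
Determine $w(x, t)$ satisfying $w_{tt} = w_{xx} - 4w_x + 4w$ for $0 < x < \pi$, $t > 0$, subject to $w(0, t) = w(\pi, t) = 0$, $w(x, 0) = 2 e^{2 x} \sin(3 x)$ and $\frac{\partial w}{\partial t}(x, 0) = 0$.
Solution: Substitute $w = e^{2x}u$.
Then $w_x = e^{2x}(u_x + 2u)$, $w_{xx} = e^{2x}(u_{xx} + 4u_x + 4u)$, $w_{tt} = e^{2x}u_{tt}$; substituting and dividing by $e^{2x}$, the lower-order terms cancel: $u_{tt} = u_{xx}$ (standard wave equation).
Data for $u$: $u(x,0) = e^{-2x}w(x,0) = 2 \sin(3 x)$; $u_t(x,0) = e^{-2x}w_t(x,0) = 0$. The boundary conditions carry over: $u(0,t) = u(\pi,t) = 0$.
Separating variables: $u = \sum [A_n \cos(\omega_n t) + B_n \sin(\omega_n t)] \sin(nx)$, $\omega_n = n$. From ICs: $A_3=2$.
So $u(x,t) = 2 \sin(3 x) \cos(3 t)$, and $w(x,t) = e^{2x}u(x,t)$.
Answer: $w(x, t) = 2 e^{2 x} \sin(3 x) \cos(3 t)$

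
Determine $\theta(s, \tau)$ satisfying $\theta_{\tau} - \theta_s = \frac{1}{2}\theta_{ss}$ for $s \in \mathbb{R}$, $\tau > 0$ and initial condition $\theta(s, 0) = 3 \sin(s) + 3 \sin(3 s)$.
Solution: Change to a moving frame: let $\eta = s + \tau$, $\sigma = \tau$ and write $\theta(s,\tau) = u(\eta,\sigma)$.
By the chain rule $\theta_{\tau} = u_{\sigma} + u_{\eta}$, $\theta_s = u_{\eta}$, $\theta_{ss} = u_{\eta\eta}$.
Then $\theta_{\tau} - \theta_s = u_{\sigma}$: the advection term cancels and the PDE becomes the heat equation $u_{\sigma} = \frac{1}{2}u_{\eta\eta}$ on $\eta \in \mathbb{R}$.
Initial data: $u(\eta,0) = \theta(\eta,0) = 3 \sin(\eta) + 3 \sin(3 \eta)$.
On $\eta \in \mathbb{R}$ each mode satisfies $(\sin(n\eta))'' = -n^2 \sin(n\eta)$, so $e^{-n^2\sigma/2} \sin(n\eta)$ solves the heat equation; by superposition $u(\eta,\sigma) = \sum c_n e^{-n^2\sigma/2} \sin(n\eta)$.
Reading off the coefficients: $c_1=3, c_3=3$, so $u(\eta,\sigma) = 3 e^{-\sigma/2} \sin(\eta) + 3 e^{-9 \sigma/2} \sin(3 \eta)$.
Substituting back $\eta = s + \tau$, $\sigma = \tau$: $\theta(s,\tau) = u(s + \tau, \tau)$.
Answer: $\theta(s, \tau) = 3 e^{-\tau/2} \sin(\tau + s) + 3 e^{-9 \tau/2} \sin(3 \tau + 3 s)$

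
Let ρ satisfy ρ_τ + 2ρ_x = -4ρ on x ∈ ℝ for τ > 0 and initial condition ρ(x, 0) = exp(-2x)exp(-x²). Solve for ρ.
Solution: Substitute ρ = exp(-2x)u.
Then ρ_x = exp(-2x)(u_x - 2u), ρ_τ = exp(-2x)u_τ; substituting and dividing by exp(-2x), the lower-order terms cancel: u_τ + 2u_x = 0 (standard advection equation).
Data for u: u(x,0) = exp(2x)ρ(x,0) = exp(-x²).
By characteristics (dx/dτ = 2), u(x,τ) = f(x - 2τ) with f = u(·, 0).
So u(x,τ) = exp(-(x - 2τ)²), and ρ(x,τ) = exp(-2x)u(x,τ).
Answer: ρ(x, τ) = exp(-2x)exp(-(x - 2τ)²)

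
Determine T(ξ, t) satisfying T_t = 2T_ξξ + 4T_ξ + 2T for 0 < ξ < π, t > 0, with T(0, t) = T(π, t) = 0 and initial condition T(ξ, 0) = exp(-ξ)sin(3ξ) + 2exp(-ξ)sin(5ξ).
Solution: Substitute T = exp(-ξ)u, i.e. u = exp(ξ)T.
By the product rule, T_ξ = exp(-ξ)(u_ξ - u), T_ξξ = exp(-ξ)(u_ξξ - 2u_ξ + u), T_t = exp(-ξ)u_t.
Substituting into the PDE and dividing by exp(-ξ): u_t = 2(u_ξξ - 2u_ξ + u) + 4(u_ξ - u) + 2u.
The lower-order terms cancel, leaving the standard heat equation u_t = 2u_ξξ.
Initial data for u: u(ξ,0) = exp(ξ)T(ξ,0) = sin(3ξ) + 2sin(5ξ). The boundary conditions carry over: u(0,t) = u(π,t) = 0.
Solve for u:
  Using separation of variables u = X(ξ)G(t):
  Eigenfunctions: sin(nξ), n = 1, 2, 3, ...
  General solution: u(ξ, t) = Σ c_n sin(nξ) exp(-2n² t)
  Matching u(ξ,0) = sin(3ξ) + 2sin(5ξ) term by term: c_3=1, c_5=2.
Hence u(ξ,t) = exp(-18t)sin(3ξ) + 2exp(-50t)sin(5ξ).
Transform back: T(ξ,t) = exp(-ξ)u(ξ,t).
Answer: T(ξ, t) = exp(-18t)exp(-ξ)sin(3ξ) + 2exp(-50t)exp(-ξ)sin(5ξ)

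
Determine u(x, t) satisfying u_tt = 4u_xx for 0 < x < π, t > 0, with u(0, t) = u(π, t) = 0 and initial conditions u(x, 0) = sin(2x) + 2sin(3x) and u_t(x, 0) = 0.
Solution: Using separation of variables u = X(x)T(t):
Eigenfunctions: sin(nx), n = 1, 2, 3, ...
General solution: u(x, t) = Σ [A_n cos(2n t) + B_n sin(2n t)] sin(nx)
From u(x,0) = sin(2x) + 2sin(3x): A_2=1, A_3=2. From u_t(x,0) = 0: all B_n = 0.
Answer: u(x, t) = sin(2x)cos(4t) + 2sin(3x)cos(6t)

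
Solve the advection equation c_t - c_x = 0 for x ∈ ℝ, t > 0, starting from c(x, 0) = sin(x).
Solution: By characteristics (dx/dt = -1), c(x,t) = f(x + t) with f = c(·, 0).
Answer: c(x, t) = sin(t + x)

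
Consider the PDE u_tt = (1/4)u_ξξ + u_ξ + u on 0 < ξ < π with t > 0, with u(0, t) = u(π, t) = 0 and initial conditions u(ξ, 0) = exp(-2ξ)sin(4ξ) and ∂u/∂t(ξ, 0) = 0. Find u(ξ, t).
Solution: Substitute u = exp(-2ξ)w, i.e. w = exp(2ξ)u.
By the product rule, u_ξ = exp(-2ξ)(w_ξ - 2w), u_ξξ = exp(-2ξ)(w_ξξ - 4w_ξ + 4w), u_tt = exp(-2ξ)w_tt.
Substituting into the PDE and dividing by exp(-2ξ): w_tt = (1/4)(w_ξξ - 4w_ξ + 4w) + (w_ξ - 2w) + w.
The lower-order terms cancel, leaving the standard wave equation w_tt = (1/4)w_ξξ.
Initial data for w: w(ξ,0) = exp(2ξ)u(ξ,0) = sin(4ξ); w_t(ξ,0) = exp(2ξ)u_t(ξ,0) = 0. The boundary conditions carry over: w(0,t) = w(π,t) = 0.
Solve for w:
  Using separation of variables w = X(ξ)T(t):
  Eigenfunctions: sin(nξ), n = 1, 2, 3, ...
  General solution: w(ξ, t) = Σ [A_n cos(n t/2) + B_n sin(n t/2)] sin(nξ)
  From w(ξ,0) = sin(4ξ): A_4=1. From w_t(ξ,0) = 0: all B_n = 0.
Hence w(ξ,t) = sin(4ξ)cos(2t).
Transform back: u(ξ,t) = exp(-2ξ)w(ξ,t).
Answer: u(ξ, t) = exp(-2ξ)sin(4ξ)cos(2t)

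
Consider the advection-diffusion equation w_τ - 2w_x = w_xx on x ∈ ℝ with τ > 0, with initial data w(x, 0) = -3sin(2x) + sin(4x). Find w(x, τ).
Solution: Moving frame: η = x + 2τ, σ = τ, w = u(η,σ), so w_τ = u_σ + 2u_η and w_xx = u_ηη.
Hence w_τ - 2w_x = u_σ and the PDE becomes the heat equation u_σ = u_ηη on η ∈ ℝ.
Initial data: u(η,0) = w(η,0) = -3sin(2η) + sin(4η). Each mode sin(nη) decays as exp(-n²σ) on ℝ, so u(η,σ) = Σ c_n exp(-n²σ) sin(nη) with c_2=-3, c_4=1: u(η,σ) = -3exp(-4σ)sin(2η) + exp(-16σ)sin(4η).
Substituting back: w(x,τ) = u(x + 2τ, τ).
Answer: w(x, τ) = -3exp(-4τ)sin(2x + 4τ) + exp(-16τ)sin(4x + 8τ)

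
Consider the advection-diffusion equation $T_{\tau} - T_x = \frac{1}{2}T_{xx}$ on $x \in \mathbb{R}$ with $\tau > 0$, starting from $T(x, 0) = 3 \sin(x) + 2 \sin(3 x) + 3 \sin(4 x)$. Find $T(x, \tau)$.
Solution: Moving frame: $\eta = x + \tau$, $\sigma = \tau$, $T = u(\eta,\sigma)$, so $T_{\tau} = u_{\sigma} + u_{\eta}$ and $T_{xx} = u_{\eta\eta}$.
Hence $T_{\tau} - T_x = u_{\sigma}$ and the PDE becomes the heat equation $u_{\sigma} = \frac{1}{2}u_{\eta\eta}$ on $\eta \in \mathbb{R}$.
Initial data: $u(\eta,0) = T(\eta,0) = 3 \sin(\eta) + 2 \sin(3 \eta) + 3 \sin(4 \eta)$. Each mode $\sin(n\eta)$ decays as $e^{-n^2\sigma/2}$ on $\mathbb{R}$, so $u(\eta,\sigma) = \sum c_n e^{-n^2\sigma/2} \sin(n\eta)$ with $c_1=3, c_3=2, c_4=3$: $u(\eta,\sigma) = 3 e^{-8 \sigma} \sin(4 \eta) + 3 e^{-\sigma/2} \sin(\eta) + 2 e^{-9 \sigma/2} \sin(3 \eta)$.
Substituting back: $T(x,\tau) = u(x + \tau, \tau)$.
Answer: $T(x, \tau) = 3 e^{-8 \tau} \sin(4 \tau + 4 x) + 3 e^{-\tau/2} \sin(\tau + x) + 2 e^{-9 \tau/2} \sin(3 \tau + 3 x)$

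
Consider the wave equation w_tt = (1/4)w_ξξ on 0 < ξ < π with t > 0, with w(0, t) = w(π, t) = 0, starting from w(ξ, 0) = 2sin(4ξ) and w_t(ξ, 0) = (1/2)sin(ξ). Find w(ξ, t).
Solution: Separating variables: w = Σ [A_n cos(ω_n t) + B_n sin(ω_n t)] sin(nξ), ω_n = n/2. From ICs (B_n = velocity coefficient / ω_n): A_4=2, B_1=1.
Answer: w(ξ, t) = sin(t/2)sin(ξ) + 2sin(4ξ)cos(2t)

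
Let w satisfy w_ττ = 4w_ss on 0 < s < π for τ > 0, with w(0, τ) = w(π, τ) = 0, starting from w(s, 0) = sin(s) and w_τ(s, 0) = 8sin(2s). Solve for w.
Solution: Using separation of variables w = X(s)T(τ):
Eigenfunctions: sin(ns), n = 1, 2, 3, ...
General solution: w(s, τ) = Σ [A_n cos(2n τ) + B_n sin(2n τ)] sin(ns)
From w(s,0) = sin(s): A_1=1. From w_τ(s,0) = 8sin(2s), using w_τ(s,0) = Σ ω_n B_n sin(ns) with ω_n = 2n: B_2 = 8/4 = 2.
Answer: w(s, τ) = sin(s)cos(2τ) + 2sin(2s)sin(4τ)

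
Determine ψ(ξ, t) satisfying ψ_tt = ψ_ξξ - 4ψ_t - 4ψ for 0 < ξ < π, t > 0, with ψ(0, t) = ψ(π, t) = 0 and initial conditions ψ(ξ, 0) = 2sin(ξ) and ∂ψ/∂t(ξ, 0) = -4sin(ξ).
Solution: Substitute ψ = exp(-2t)u, i.e. u = exp(2t)ψ.
By the product rule, ψ_t = exp(-2t)(u_t - 2u), ψ_tt = exp(-2t)(u_tt - 4u_t + 4u), ψ_ξξ = exp(-2t)u_ξξ.
Substituting into the PDE and dividing by exp(-2t): u_tt - 4u_t + 4u = u_ξξ - 4(u_t - 2u) - 4u.
The lower-order terms cancel, leaving the standard wave equation u_tt = u_ξξ.
Initial data for u: u(ξ,0) = ψ(ξ,0) = 2sin(ξ); u_t(ξ,0) = ψ_t(ξ,0) + 2ψ(ξ,0) = 0. The boundary conditions carry over: u(0,t) = u(π,t) = 0.
Solve for u:
  Using separation of variables u = X(ξ)T(t):
  Eigenfunctions: sin(nξ), n = 1, 2, 3, ...
  General solution: u(ξ, t) = Σ [A_n cos(n t) + B_n sin(n t)] sin(nξ)
  From u(ξ,0) = 2sin(ξ): A_1=2. From u_t(ξ,0) = 0: all B_n = 0.
Hence u(ξ,t) = 2sin(ξ)cos(t).
Transform back: ψ(ξ,t) = exp(-2t)u(ξ,t).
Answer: ψ(ξ, t) = 2exp(-2t)sin(ξ)cos(t)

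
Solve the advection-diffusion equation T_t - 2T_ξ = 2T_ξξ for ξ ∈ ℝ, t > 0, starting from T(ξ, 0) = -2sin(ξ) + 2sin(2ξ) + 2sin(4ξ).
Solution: Moving frame: η = ξ + 2t, σ = t, T = u(η,σ), so T_t = u_σ + 2u_η and T_ξξ = u_ηη.
Hence T_t - 2T_ξ = u_σ and the PDE becomes the heat equation u_σ = 2u_ηη on η ∈ ℝ.
Initial data: u(η,0) = T(η,0) = -2sin(η) + 2sin(2η) + 2sin(4η). Each mode sin(nη) decays as exp(-2n²σ) on ℝ, so u(η,σ) = Σ c_n exp(-2n²σ) sin(nη) with c_1=-2, c_2=2, c_4=2: u(η,σ) = -2exp(-2σ)sin(η) + 2exp(-8σ)sin(2η) + 2exp(-32σ)sin(4η).
Substituting back: T(ξ,t) = u(ξ + 2t, t).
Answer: T(ξ, t) = -2exp(-2t)sin(2t + ξ) + 2exp(-8t)sin(4t + 2ξ) + 2exp(-32t)sin(8t + 4ξ)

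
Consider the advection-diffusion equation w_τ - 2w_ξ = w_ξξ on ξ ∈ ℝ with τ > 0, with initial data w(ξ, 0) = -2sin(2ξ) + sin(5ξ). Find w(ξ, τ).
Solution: Change to a moving frame: let η = ξ + 2τ, σ = τ and write w(ξ,τ) = u(η,σ).
By the chain rule w_τ = u_σ + 2u_η, w_ξ = u_η, w_ξξ = u_ηη.
Then w_τ - 2w_ξ = u_σ: the advection term cancels and the PDE becomes the heat equation u_σ = u_ηη on η ∈ ℝ.
Initial data: u(η,0) = w(η,0) = -2sin(2η) + sin(5η).
On η ∈ ℝ each mode satisfies (sin(nη))″ = -n² sin(nη), so exp(-n²σ) sin(nη) solves the heat equation; by superposition u(η,σ) = Σ c_n exp(-n²σ) sin(nη).
Reading off the coefficients: c_2=-2, c_5=1, so u(η,σ) = -2exp(-4σ)sin(2η) + exp(-25σ)sin(5η).
Substituting back η = ξ + 2τ, σ = τ: w(ξ,τ) = u(ξ + 2τ, τ).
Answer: w(ξ, τ) = -2exp(-4τ)sin(2ξ + 4τ) + exp(-25τ)sin(5ξ + 10τ)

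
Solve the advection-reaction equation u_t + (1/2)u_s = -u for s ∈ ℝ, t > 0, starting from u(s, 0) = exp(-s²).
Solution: Substitute u = exp(-t)w.
Then u_t = exp(-t)(w_t - w), u_s = exp(-t)w_s; substituting and dividing by exp(-t), the lower-order terms cancel: w_t + (1/2)w_s = 0 (standard advection equation).
Data for w: w(s,0) = u(s,0) = exp(-s²).
By characteristics (ds/dt = 1/2), w(s,t) = f(s - (1/2)t) with f = w(·, 0).
So w(s,t) = exp(-(s - t/2)²), and u(s,t) = exp(-t)w(s,t).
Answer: u(s, t) = exp(-t)exp(-(s - t/2)²)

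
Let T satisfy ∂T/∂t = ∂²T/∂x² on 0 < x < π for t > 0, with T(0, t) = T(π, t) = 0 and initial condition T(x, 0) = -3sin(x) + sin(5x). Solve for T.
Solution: Using separation of variables T = X(x)G(t):
Eigenfunctions: sin(nx), n = 1, 2, 3, ...
General solution: T(x, t) = Σ c_n sin(nx) exp(-n² t)
Matching T(x,0) = -3sin(x) + sin(5x) term by term: c_1=-3, c_5=1.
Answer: T(x, t) = -3exp(-t)sin(x) + exp(-25t)sin(5x)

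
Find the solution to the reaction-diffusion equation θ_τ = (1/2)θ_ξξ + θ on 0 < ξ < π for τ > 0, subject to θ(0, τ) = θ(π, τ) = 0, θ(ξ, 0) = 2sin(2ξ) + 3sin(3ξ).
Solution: Substitute θ = exp(τ)u.
Then θ_τ = exp(τ)(u_τ + u), θ_ξξ = exp(τ)u_ξξ; substituting and dividing by exp(τ), the lower-order terms cancel: u_τ = (1/2)u_ξξ (standard heat equation).
Data for u: u(ξ,0) = θ(ξ,0) = 2sin(2ξ) + 3sin(3ξ). The boundary conditions carry over: u(0,τ) = u(π,τ) = 0.
Separating variables: u = Σ c_n exp(-n²τ/2) sin(nξ). From u(ξ,0) = 2sin(2ξ) + 3sin(3ξ): c_2=2, c_3=3.
So u(ξ,τ) = 2exp(-2τ)sin(2ξ) + 3exp(-9τ/2)sin(3ξ), and θ(ξ,τ) = exp(τ)u(ξ,τ).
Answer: θ(ξ, τ) = 2exp(-τ)sin(2ξ) + 3exp(-7τ/2)sin(3ξ)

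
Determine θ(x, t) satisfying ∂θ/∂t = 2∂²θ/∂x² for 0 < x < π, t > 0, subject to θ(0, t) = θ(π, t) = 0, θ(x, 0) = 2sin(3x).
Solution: Using separation of variables θ = X(x)G(t):
Eigenfunctions: sin(nx), n = 1, 2, 3, ...
General solution: θ(x, t) = Σ c_n sin(nx) exp(-2n² t)
Matching θ(x,0) = 2sin(3x) term by term: c_3=2.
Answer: θ(x, t) = 2exp(-18t)sin(3x)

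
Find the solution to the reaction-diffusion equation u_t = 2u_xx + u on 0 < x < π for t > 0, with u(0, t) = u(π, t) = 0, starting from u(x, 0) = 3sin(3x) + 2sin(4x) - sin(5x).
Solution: Substitute u = exp(t)w, i.e. w = exp(-t)u.
By the product rule, u_t = exp(t)(w_t + w), u_xx = exp(t)w_xx.
Substituting into the PDE and dividing by exp(t): w_t + w = 2w_xx + w.
The lower-order terms cancel, leaving the standard heat equation w_t = 2w_xx.
Initial data for w: w(x,0) = u(x,0) = 3sin(3x) + 2sin(4x) - sin(5x). The boundary conditions carry over: w(0,t) = w(π,t) = 0.
Solve for w:
  Using separation of variables w = X(x)T(t):
  Eigenfunctions: sin(nx), n = 1, 2, 3, ...
  General solution: w(x, t) = Σ c_n sin(nx) exp(-2n² t)
  Matching w(x,0) = 3sin(3x) + 2sin(4x) - sin(5x) term by term: c_3=3, c_4=2, c_5=-1.
Hence w(x,t) = 3exp(-18t)sin(3x) + 2exp(-32t)sin(4x) - exp(-50t)sin(5x).
Transform back: u(x,t) = exp(t)w(x,t).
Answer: u(x, t) = 3exp(-17t)sin(3x) + 2exp(-31t)sin(4x) - exp(-49t)sin(5x)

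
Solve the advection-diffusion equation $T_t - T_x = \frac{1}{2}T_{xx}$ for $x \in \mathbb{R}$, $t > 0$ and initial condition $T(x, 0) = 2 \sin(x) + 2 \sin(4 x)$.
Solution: Change to a moving frame: let $\eta = x + t$, $\sigma = t$ and write $T(x,t) = u(\eta,\sigma)$.
By the chain rule $T_t = u_{\sigma} + u_{\eta}$, $T_x = u_{\eta}$, $T_{xx} = u_{\eta\eta}$.
Then $T_t - T_x = u_{\sigma}$: the advection term cancels and the PDE becomes the heat equation $u_{\sigma} = \frac{1}{2}u_{\eta\eta}$ on $\eta \in \mathbb{R}$.
Initial data: $u(\eta,0) = T(\eta,0) = 2 \sin(\eta) + 2 \sin(4 \eta)$.
On $\eta \in \mathbb{R}$ each mode satisfies $(\sin(n\eta))'' = -n^2 \sin(n\eta)$, so $e^{-n^2\sigma/2} \sin(n\eta)$ solves the heat equation; by superposition $u(\eta,\sigma) = \sum c_n e^{-n^2\sigma/2} \sin(n\eta)$.
Reading off the coefficients: $c_1=2, c_4=2$, so $u(\eta,\sigma) = 2 e^{-8 \sigma} \sin(4 \eta) + 2 e^{-\sigma/2} \sin(\eta)$.
Substituting back $\eta = x + t$, $\sigma = t$: $T(x,t) = u(x + t, t)$.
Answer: $T(x, t) = 2 e^{-8 t} \sin(4 t + 4 x) + 2 e^{-t/2} \sin(t + x)$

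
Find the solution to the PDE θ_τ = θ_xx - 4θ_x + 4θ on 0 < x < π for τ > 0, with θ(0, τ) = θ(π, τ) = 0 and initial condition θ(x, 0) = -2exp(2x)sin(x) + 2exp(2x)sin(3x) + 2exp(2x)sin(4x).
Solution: Substitute θ = exp(2x)u, i.e. u = exp(-2x)θ.
By the product rule, θ_x = exp(2x)(u_x + 2u), θ_xx = exp(2x)(u_xx + 4u_x + 4u), θ_τ = exp(2x)u_τ.
Substituting into the PDE and dividing by exp(2x): u_τ = (u_xx + 4u_x + 4u) - 4(u_x + 2u) + 4u.
The lower-order terms cancel, leaving the standard heat equation u_τ = u_xx.
Initial data for u: u(x,0) = exp(-2x)θ(x,0) = -2sin(x) + 2sin(3x) + 2sin(4x). The boundary conditions carry over: u(0,τ) = u(π,τ) = 0.
Solve for u:
  Using separation of variables u = X(x)G(τ):
  Eigenfunctions: sin(nx), n = 1, 2, 3, ...
  General solution: u(x, τ) = Σ c_n sin(nx) exp(-n² τ)
  Matching u(x,0) = -2sin(x) + 2sin(3x) + 2sin(4x) term by term: c_1=-2, c_3=2, c_4=2.
Hence u(x,τ) = -2exp(-τ)sin(x) + 2exp(-9τ)sin(3x) + 2exp(-16τ)sin(4x).
Transform back: θ(x,τ) = exp(2x)u(x,τ).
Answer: θ(x, τ) = -2exp(2x)exp(-τ)sin(x) + 2exp(2x)exp(-9τ)sin(3x) + 2exp(2x)exp(-16τ)sin(4x)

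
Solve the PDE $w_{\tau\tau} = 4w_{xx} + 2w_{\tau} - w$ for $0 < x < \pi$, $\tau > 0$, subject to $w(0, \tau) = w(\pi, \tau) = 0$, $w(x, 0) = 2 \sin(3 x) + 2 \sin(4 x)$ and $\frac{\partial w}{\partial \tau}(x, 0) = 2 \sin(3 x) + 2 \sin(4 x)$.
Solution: Substitute $w = e^{\tau}u$, i.e. $u = e^{-\tau}w$.
By the product rule, $w_{\tau} = e^{\tau}(u_{\tau} + u)$, $w_{\tau\tau} = e^{\tau}(u_{\tau\tau} + 2u_{\tau} + u)$, $w_{xx} = e^{\tau}u_{xx}$.
Substituting into the PDE and dividing by $e^{\tau}$: $u_{\tau\tau} + 2u_{\tau} + u = 4u_{xx} + 2(u_{\tau} + u) - u$.
The lower-order terms cancel, leaving the standard wave equation $u_{\tau\tau} = 4u_{xx}$.
Initial data for $u$: $u(x,0) = w(x,0) = 2 \sin(3 x) + 2 \sin(4 x)$; $u_{\tau}(x,0) = w_{\tau}(x,0) - w(x,0) = 0$. The boundary conditions carry over: $u(0,\tau) = u(\pi,\tau) = 0$.
Solve for $u$:
  Using separation of variables $u = X(x)T(\tau)$:
  Eigenfunctions: $\sin(nx)$, $n = 1, 2, 3, \ldots$
  General solution: $u(x, \tau) = \sum [A_n \cos(2n \tau) + B_n \sin(2n \tau)] \sin(nx)$
  From $u(x,0) = 2 \sin(3 x) + 2 \sin(4 x)$: $A_3=2, A_4=2$. From $u_{\tau}(x,0) = 0$: all $B_n = 0$.
Hence $u(x,\tau) = 2 \sin(3 x) \cos(6 \tau) + 2 \sin(4 x) \cos(8 \tau)$.
Transform back: $w(x,\tau) = e^{\tau}u(x,\tau)$.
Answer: $w(x, \tau) = 2 e^{\tau} \sin(3 x) \cos(6 \tau) + 2 e^{\tau} \sin(4 x) \cos(8 \tau)$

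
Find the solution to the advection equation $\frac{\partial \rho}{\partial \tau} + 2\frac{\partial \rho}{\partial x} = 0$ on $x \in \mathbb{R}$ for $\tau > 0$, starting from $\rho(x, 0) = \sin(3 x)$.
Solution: By characteristics ($dx/d\tau = 2$), $\rho(x,\tau) = f(x - 2\tau)$ with $f = \rho( \cdot , 0)$.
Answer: $\rho(x, \tau) = - \sin(6 \tau - 3 x)$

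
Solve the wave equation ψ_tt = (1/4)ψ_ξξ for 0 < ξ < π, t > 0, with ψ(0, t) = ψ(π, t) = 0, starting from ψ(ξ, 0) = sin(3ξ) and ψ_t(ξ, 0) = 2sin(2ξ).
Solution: Using separation of variables ψ = X(ξ)T(t):
Eigenfunctions: sin(nξ), n = 1, 2, 3, ...
General solution: ψ(ξ, t) = Σ [A_n cos(n t/2) + B_n sin(n t/2)] sin(nξ)
From ψ(ξ,0) = sin(3ξ): A_3=1. From ψ_t(ξ,0) = 2sin(2ξ), using ψ_t(ξ,0) = Σ ω_n B_n sin(nξ) with ω_n = n/2: B_2 = 2/1 = 2.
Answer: ψ(ξ, t) = 2sin(t)sin(2ξ) + sin(3ξ)cos(3t/2)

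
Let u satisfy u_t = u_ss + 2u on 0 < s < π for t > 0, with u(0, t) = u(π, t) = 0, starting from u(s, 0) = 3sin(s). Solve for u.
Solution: Substitute u = exp(2t)w.
Then u_t = exp(2t)(w_t + 2w), u_ss = exp(2t)w_ss; substituting and dividing by exp(2t), the lower-order terms cancel: w_t = w_ss (standard heat equation).
Data for w: w(s,0) = u(s,0) = 3sin(s). The boundary conditions carry over: w(0,t) = w(π,t) = 0.
Separating variables: w = Σ c_n exp(-n²t) sin(ns). From w(s,0) = 3sin(s): c_1=3.
So w(s,t) = 3exp(-t)sin(s), and u(s,t) = exp(2t)w(s,t).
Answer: u(s, t) = 3exp(t)sin(s)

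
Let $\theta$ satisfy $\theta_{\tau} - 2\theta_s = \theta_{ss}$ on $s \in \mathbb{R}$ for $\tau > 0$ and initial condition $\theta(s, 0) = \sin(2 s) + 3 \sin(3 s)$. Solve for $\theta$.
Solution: Moving frame: $\eta = s + 2\tau$, $\sigma = \tau$, $\theta = u(\eta,\sigma)$, so $\theta_{\tau} = u_{\sigma} + 2u_{\eta}$ and $\theta_{ss} = u_{\eta\eta}$.
Hence $\theta_{\tau} - 2\theta_s = u_{\sigma}$ and the PDE becomes the heat equation $u_{\sigma} = u_{\eta\eta}$ on $\eta \in \mathbb{R}$.
Initial data: $u(\eta,0) = \theta(\eta,0) = \sin(2 \eta) + 3 \sin(3 \eta)$. Each mode $\sin(n\eta)$ decays as $e^{-n^2\sigma}$ on $\mathbb{R}$, so $u(\eta,\sigma) = \sum c_n e^{-n^2\sigma} \sin(n\eta)$ with $c_2=1, c_3=3$: $u(\eta,\sigma) = e^{-4 \sigma} \sin(2 \eta) + 3 e^{-9 \sigma} \sin(3 \eta)$.
Substituting back: $\theta(s,\tau) = u(s + 2\tau, \tau)$.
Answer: $\theta(s, \tau) = e^{-4 \tau} \sin(4 \tau + 2 s) + 3 e^{-9 \tau} \sin(6 \tau + 3 s)$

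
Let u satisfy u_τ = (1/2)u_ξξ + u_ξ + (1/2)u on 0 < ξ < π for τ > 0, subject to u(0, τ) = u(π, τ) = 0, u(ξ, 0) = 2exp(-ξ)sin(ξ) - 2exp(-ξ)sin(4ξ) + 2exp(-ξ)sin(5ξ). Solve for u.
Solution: Substitute u = exp(-ξ)w.
Then u_ξ = exp(-ξ)(w_ξ - w), u_ξξ = exp(-ξ)(w_ξξ - 2w_ξ + w), u_τ = exp(-ξ)w_τ; substituting and dividing by exp(-ξ), the lower-order terms cancel: w_τ = (1/2)w_ξξ (standard heat equation).
Data for w: w(ξ,0) = exp(ξ)u(ξ,0) = 2sin(ξ) - 2sin(4ξ) + 2sin(5ξ). The boundary conditions carry over: w(0,τ) = w(π,τ) = 0.
Separating variables: w = Σ c_n exp(-n²τ/2) sin(nξ). From w(ξ,0) = 2sin(ξ) - 2sin(4ξ) + 2sin(5ξ): c_1=2, c_4=-2, c_5=2.
So w(ξ,τ) = -2exp(-8τ)sin(4ξ) + 2exp(-τ/2)sin(ξ) + 2exp(-25τ/2)sin(5ξ), and u(ξ,τ) = exp(-ξ)w(ξ,τ).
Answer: u(ξ, τ) = -2exp(-ξ)exp(-8τ)sin(4ξ) + 2exp(-ξ)exp(-τ/2)sin(ξ) + 2exp(-ξ)exp(-25τ/2)sin(5ξ)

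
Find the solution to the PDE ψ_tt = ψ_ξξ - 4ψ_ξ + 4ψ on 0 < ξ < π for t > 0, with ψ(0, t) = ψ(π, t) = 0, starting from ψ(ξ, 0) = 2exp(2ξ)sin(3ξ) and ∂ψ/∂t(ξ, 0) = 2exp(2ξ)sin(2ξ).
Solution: Substitute ψ = exp(2ξ)u.
Then ψ_ξ = exp(2ξ)(u_ξ + 2u), ψ_ξξ = exp(2ξ)(u_ξξ + 4u_ξ + 4u), ψ_tt = exp(2ξ)u_tt; substituting and dividing by exp(2ξ), the lower-order terms cancel: u_tt = u_ξξ (standard wave equation).
Data for u: u(ξ,0) = exp(-2ξ)ψ(ξ,0) = 2sin(3ξ); u_t(ξ,0) = exp(-2ξ)ψ_t(ξ,0) = 2sin(2ξ). The boundary conditions carry over: u(0,t) = u(π,t) = 0.
Separating variables: u = Σ [A_n cos(ω_n t) + B_n sin(ω_n t)] sin(nξ), ω_n = n. From ICs (B_n = velocity coefficient / ω_n): A_3=2, B_2=1.
So u(ξ,t) = sin(2t)sin(2ξ) + 2sin(3ξ)cos(3t), and ψ(ξ,t) = exp(2ξ)u(ξ,t).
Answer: ψ(ξ, t) = exp(2ξ)sin(2t)sin(2ξ) + 2exp(2ξ)sin(3ξ)cos(3t)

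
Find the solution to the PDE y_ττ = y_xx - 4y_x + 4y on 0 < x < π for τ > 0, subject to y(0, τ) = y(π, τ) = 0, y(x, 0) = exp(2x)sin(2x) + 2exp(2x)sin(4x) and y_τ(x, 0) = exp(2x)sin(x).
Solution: Substitute y = exp(2x)u.
Then y_x = exp(2x)(u_x + 2u), y_xx = exp(2x)(u_xx + 4u_x + 4u), y_ττ = exp(2x)u_ττ; substituting and dividing by exp(2x), the lower-order terms cancel: u_ττ = u_xx (standard wave equation).
Data for u: u(x,0) = exp(-2x)y(x,0) = sin(2x) + 2sin(4x); u_τ(x,0) = exp(-2x)y_τ(x,0) = sin(x). The boundary conditions carry over: u(0,τ) = u(π,τ) = 0.
Separating variables: u = Σ [A_n cos(ω_n τ) + B_n sin(ω_n τ)] sin(nx), ω_n = n. From ICs (B_n = velocity coefficient / ω_n): A_2=1, A_4=2, B_1=1.
So u(x,τ) = sin(x)sin(τ) + sin(2x)cos(2τ) + 2sin(4x)cos(4τ), and y(x,τ) = exp(2x)u(x,τ).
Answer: y(x, τ) = exp(2x)sin(x)sin(τ) + exp(2x)sin(2x)cos(2τ) + 2exp(2x)sin(4x)cos(4τ)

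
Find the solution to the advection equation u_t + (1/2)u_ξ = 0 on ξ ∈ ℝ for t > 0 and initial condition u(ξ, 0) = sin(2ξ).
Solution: By characteristics (dξ/dt = 1/2), u(ξ,t) = f(ξ - (1/2)t) with f = u(·, 0).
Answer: u(ξ, t) = -sin(t - 2ξ)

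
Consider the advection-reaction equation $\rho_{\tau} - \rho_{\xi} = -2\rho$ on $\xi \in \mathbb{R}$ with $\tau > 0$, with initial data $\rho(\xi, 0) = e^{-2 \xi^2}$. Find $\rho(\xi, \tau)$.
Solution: Substitute $\rho = e^{-2\tau}u$, i.e. $u = e^{2\tau}\rho$.
By the product rule, $\rho_{\tau} = e^{-2\tau}(u_{\tau} - 2u)$, $\rho_{\xi} = e^{-2\tau}u_{\xi}$.
Substituting into the PDE and dividing by $e^{-2\tau}$: $u_{\tau} - 2u - u_{\xi} = -2u$.
The lower-order terms cancel, leaving the standard advection equation $u_{\tau} - u_{\xi} = 0$.
Initial data for $u$: $u(\xi,0) = \rho(\xi,0) = e^{-2 \xi^2}$.
Solve for $u$:
  By method of characteristics (waves move left with speed 1):
  Along characteristics $\xi + \tau =$ const, $u$ is constant, so $u(\xi,\tau) = f(\xi + \tau)$ with $f = u( \cdot , 0)$.
Hence $u(\xi,\tau) = e^{-2 (\xi + \tau)^2}$.
Transform back: $\rho(\xi,\tau) = e^{-2\tau}u(\xi,\tau)$.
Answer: $\rho(\xi, \tau) = e^{-2 \tau} e^{-2 (\tau + \xi)^2}$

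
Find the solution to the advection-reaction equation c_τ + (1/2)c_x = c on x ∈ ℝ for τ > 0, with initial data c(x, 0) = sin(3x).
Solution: Substitute c = exp(τ)u.
Then c_τ = exp(τ)(u_τ + u), c_x = exp(τ)u_x; substituting and dividing by exp(τ), the lower-order terms cancel: u_τ + (1/2)u_x = 0 (standard advection equation).
Data for u: u(x,0) = c(x,0) = sin(3x).
By characteristics (dx/dτ = 1/2), u(x,τ) = f(x - (1/2)τ) with f = u(·, 0).
So u(x,τ) = sin(3x - 3τ/2), and c(x,τ) = exp(τ)u(x,τ).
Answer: c(x, τ) = exp(τ)sin(3x - 3τ/2)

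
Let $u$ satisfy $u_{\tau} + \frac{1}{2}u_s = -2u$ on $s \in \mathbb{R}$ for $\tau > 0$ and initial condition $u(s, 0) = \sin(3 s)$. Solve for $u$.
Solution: Substitute $u = e^{-2\tau}w$, i.e. $w = e^{2\tau}u$.
By the product rule, $u_{\tau} = e^{-2\tau}(w_{\tau} - 2w)$, $u_s = e^{-2\tau}w_s$.
Substituting into the PDE and dividing by $e^{-2\tau}$: $w_{\tau} - 2w + \frac{1}{2}w_s = -2w$.
The lower-order terms cancel, leaving the standard advection equation $w_{\tau} + \frac{1}{2}w_s = 0$.
Initial data for $w$: $w(s,0) = u(s,0) = \sin(3 s)$.
Solve for $w$:
  By method of characteristics (waves move right with speed 1/2):
  Along characteristics $s - \frac{1}{2}\tau =$ const, $w$ is constant, so $w(s,\tau) = f(s - \frac{1}{2}\tau)$ with $f = w( \cdot , 0)$.
Hence $w(s,\tau) = \sin(3 s - 3 \tau/2)$.
Transform back: $u(s,\tau) = e^{-2\tau}w(s,\tau)$.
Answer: $u(s, \tau) = - e^{-2 \tau} \sin(3 \tau/2 - 3 s)$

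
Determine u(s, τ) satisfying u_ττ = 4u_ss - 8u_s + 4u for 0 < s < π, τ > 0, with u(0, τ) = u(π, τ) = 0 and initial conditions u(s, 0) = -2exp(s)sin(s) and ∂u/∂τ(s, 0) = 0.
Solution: Substitute u = exp(s)w.
Then u_s = exp(s)(w_s + w), u_ss = exp(s)(w_ss + 2w_s + w), u_ττ = exp(s)w_ττ; substituting and dividing by exp(s), the lower-order terms cancel: w_ττ = 4w_ss (standard wave equation).
Data for w: w(s,0) = exp(-s)u(s,0) = -2sin(s); w_τ(s,0) = exp(-s)u_τ(s,0) = 0. The boundary conditions carry over: w(0,τ) = w(π,τ) = 0.
Separating variables: w = Σ [A_n cos(ω_n τ) + B_n sin(ω_n τ)] sin(ns), ω_n = 2n. From ICs: A_1=-2.
So w(s,τ) = -2sin(s)cos(2τ), and u(s,τ) = exp(s)w(s,τ).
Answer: u(s, τ) = -2exp(s)sin(s)cos(2τ)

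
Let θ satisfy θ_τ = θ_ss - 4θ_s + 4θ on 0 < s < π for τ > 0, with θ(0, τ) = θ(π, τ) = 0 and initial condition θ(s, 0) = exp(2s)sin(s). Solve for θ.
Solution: Substitute θ = exp(2s)u, i.e. u = exp(-2s)θ.
By the product rule, θ_s = exp(2s)(u_s + 2u), θ_ss = exp(2s)(u_ss + 4u_s + 4u), θ_τ = exp(2s)u_τ.
Substituting into the PDE and dividing by exp(2s): u_τ = (u_ss + 4u_s + 4u) - 4(u_s + 2u) + 4u.
The lower-order terms cancel, leaving the standard heat equation u_τ = u_ss.
Initial data for u: u(s,0) = exp(-2s)θ(s,0) = sin(s). The boundary conditions carry over: u(0,τ) = u(π,τ) = 0.
Solve for u:
  Using separation of variables u = X(s)G(τ):
  Eigenfunctions: sin(ns), n = 1, 2, 3, ...
  General solution: u(s, τ) = Σ c_n sin(ns) exp(-n² τ)
  Matching u(s,0) = sin(s) term by term: c_1=1.
Hence u(s,τ) = exp(-τ)sin(s).
Transform back: θ(s,τ) = exp(2s)u(s,τ).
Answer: θ(s, τ) = exp(2s)exp(-τ)sin(s)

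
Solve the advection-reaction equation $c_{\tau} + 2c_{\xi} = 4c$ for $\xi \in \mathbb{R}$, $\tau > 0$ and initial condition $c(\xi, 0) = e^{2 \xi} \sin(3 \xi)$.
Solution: Substitute $c = e^{2\xi}u$.
Then $c_{\xi} = e^{2\xi}(u_{\xi} + 2u)$, $c_{\tau} = e^{2\xi}u_{\tau}$; substituting and dividing by $e^{2\xi}$, the lower-order terms cancel: $u_{\tau} + 2u_{\xi} = 0$ (standard advection equation).
Data for $u$: $u(\xi,0) = e^{-2\xi}c(\xi,0) = \sin(3 \xi)$.
By characteristics ($d\xi/d\tau = 2$), $u(\xi,\tau) = f(\xi - 2\tau)$ with $f = u( \cdot , 0)$.
So $u(\xi,\tau) = \sin(3 \xi - 6 \tau)$, and $c(\xi,\tau) = e^{2\xi}u(\xi,\tau)$.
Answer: $c(\xi, \tau) = - e^{2 \xi} \sin(6 \tau - 3 \xi)$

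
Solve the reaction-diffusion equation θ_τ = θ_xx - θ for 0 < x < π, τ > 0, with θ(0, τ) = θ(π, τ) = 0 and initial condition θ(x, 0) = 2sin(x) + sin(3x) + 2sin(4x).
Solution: Substitute θ = exp(-τ)u, i.e. u = exp(τ)θ.
By the product rule, θ_τ = exp(-τ)(u_τ - u), θ_xx = exp(-τ)u_xx.
Substituting into the PDE and dividing by exp(-τ): u_τ - u = u_xx - u.
The lower-order terms cancel, leaving the standard heat equation u_τ = u_xx.
Initial data for u: u(x,0) = θ(x,0) = 2sin(x) + sin(3x) + 2sin(4x). The boundary conditions carry over: u(0,τ) = u(π,τ) = 0.
Solve for u:
  Using separation of variables u = X(x)G(τ):
  Eigenfunctions: sin(nx), n = 1, 2, 3, ...
  General solution: u(x, τ) = Σ c_n sin(nx) exp(-n² τ)
  Matching u(x,0) = 2sin(x) + sin(3x) + 2sin(4x) term by term: c_1=2, c_3=1, c_4=2.
Hence u(x,τ) = 2exp(-τ)sin(x) + exp(-9τ)sin(3x) + 2exp(-16τ)sin(4x).
Transform back: θ(x,τ) = exp(-τ)u(x,τ).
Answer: θ(x, τ) = 2exp(-2τ)sin(x) + exp(-10τ)sin(3x) + 2exp(-17τ)sin(4x)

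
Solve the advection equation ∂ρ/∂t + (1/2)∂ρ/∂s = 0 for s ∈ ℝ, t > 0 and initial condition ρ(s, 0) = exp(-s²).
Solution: By method of characteristics (waves move right with speed 1/2):
Along characteristics s - (1/2)t = const, ρ is constant, so ρ(s,t) = f(s - (1/2)t) with f = ρ(·, 0).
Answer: ρ(s, t) = exp(-(s - t/2)²)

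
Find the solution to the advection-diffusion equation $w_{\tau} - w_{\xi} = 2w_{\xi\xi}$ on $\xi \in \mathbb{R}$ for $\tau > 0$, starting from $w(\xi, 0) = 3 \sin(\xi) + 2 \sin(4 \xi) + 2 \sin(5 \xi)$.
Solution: Change to a moving frame: let $\eta = \xi + \tau$, $\sigma = \tau$ and write $w(\xi,\tau) = u(\eta,\sigma)$.
By the chain rule $w_{\tau} = u_{\sigma} + u_{\eta}$, $w_{\xi} = u_{\eta}$, $w_{\xi\xi} = u_{\eta\eta}$.
Then $w_{\tau} - w_{\xi} = u_{\sigma}$: the advection term cancels and the PDE becomes the heat equation $u_{\sigma} = 2u_{\eta\eta}$ on $\eta \in \mathbb{R}$.
Initial data: $u(\eta,0) = w(\eta,0) = 3 \sin(\eta) + 2 \sin(4 \eta) + 2 \sin(5 \eta)$.
On $\eta \in \mathbb{R}$ each mode satisfies $(\sin(n\eta))'' = -n^2 \sin(n\eta)$, so $e^{-2n^2\sigma} \sin(n\eta)$ solves the heat equation; by superposition $u(\eta,\sigma) = \sum c_n e^{-2n^2\sigma} \sin(n\eta)$.
Reading off the coefficients: $c_1=3, c_4=2, c_5=2$, so $u(\eta,\sigma) = 3 e^{-2 \sigma} \sin(\eta) + 2 e^{-32 \sigma} \sin(4 \eta) + 2 e^{-50 \sigma} \sin(5 \eta)$.
Substituting back $\eta = \xi + \tau$, $\sigma = \tau$: $w(\xi,\tau) = u(\xi + \tau, \tau)$.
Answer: $w(\xi, \tau) = 3 e^{-2 \tau} \sin(\tau + \xi) + 2 e^{-32 \tau} \sin(4 \tau + 4 \xi) + 2 e^{-50 \tau} \sin(5 \tau + 5 \xi)$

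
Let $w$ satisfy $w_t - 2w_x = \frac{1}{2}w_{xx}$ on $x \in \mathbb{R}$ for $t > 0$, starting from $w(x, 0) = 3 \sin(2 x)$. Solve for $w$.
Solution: Moving frame: $\eta = x + 2t$, $\sigma = t$, $w = u(\eta,\sigma)$, so $w_t = u_{\sigma} + 2u_{\eta}$ and $w_{xx} = u_{\eta\eta}$.
Hence $w_t - 2w_x = u_{\sigma}$ and the PDE becomes the heat equation $u_{\sigma} = \frac{1}{2}u_{\eta\eta}$ on $\eta \in \mathbb{R}$.
Initial data: $u(\eta,0) = w(\eta,0) = 3 \sin(2 \eta)$. Each mode $\sin(n\eta)$ decays as $e^{-n^2\sigma/2}$ on $\mathbb{R}$, so $u(\eta,\sigma) = \sum c_n e^{-n^2\sigma/2} \sin(n\eta)$ with $c_2=3$: $u(\eta,\sigma) = 3 e^{-2 \sigma} \sin(2 \eta)$.
Substituting back: $w(x,t) = u(x + 2t, t)$.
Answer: $w(x, t) = 3 e^{-2 t} \sin(4 t + 2 x)$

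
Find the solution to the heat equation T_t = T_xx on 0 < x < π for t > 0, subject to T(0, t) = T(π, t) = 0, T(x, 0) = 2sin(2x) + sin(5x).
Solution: Using separation of variables T = X(x)G(t):
Eigenfunctions: sin(nx), n = 1, 2, 3, ...
General solution: T(x, t) = Σ c_n sin(nx) exp(-n² t)
Matching T(x,0) = 2sin(2x) + sin(5x) term by term: c_2=2, c_5=1.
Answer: T(x, t) = 2exp(-4t)sin(2x) + exp(-25t)sin(5x)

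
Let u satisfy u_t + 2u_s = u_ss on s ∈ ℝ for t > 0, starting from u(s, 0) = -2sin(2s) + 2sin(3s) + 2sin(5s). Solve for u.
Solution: Moving frame: η = s - 2t, σ = t, u = w(η,σ), so u_t = w_σ - 2w_η and u_ss = w_ηη.
Hence u_t + 2u_s = w_σ and the PDE becomes the heat equation w_σ = w_ηη on η ∈ ℝ.
Initial data: w(η,0) = u(η,0) = -2sin(2η) + 2sin(3η) + 2sin(5η). Each mode sin(nη) decays as exp(-n²σ) on ℝ, so w(η,σ) = Σ c_n exp(-n²σ) sin(nη) with c_2=-2, c_3=2, c_5=2: w(η,σ) = -2exp(-4σ)sin(2η) + 2exp(-9σ)sin(3η) + 2exp(-25σ)sin(5η).
Substituting back: u(s,t) = w(s - 2t, t).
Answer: u(s, t) = -2exp(-4t)sin(2s - 4t) + 2exp(-9t)sin(3s - 6t) + 2exp(-25t)sin(5s - 10t)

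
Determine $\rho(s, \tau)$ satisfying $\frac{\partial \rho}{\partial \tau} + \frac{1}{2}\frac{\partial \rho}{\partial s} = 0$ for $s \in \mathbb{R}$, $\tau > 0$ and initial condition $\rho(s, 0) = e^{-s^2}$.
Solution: By characteristics ($ds/d\tau = 1/2$), $\rho(s,\tau) = f(s - \frac{1}{2}\tau)$ with $f = \rho( \cdot , 0)$.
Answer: $\rho(s, \tau) = e^{-(-\tau/2 + s)^2}$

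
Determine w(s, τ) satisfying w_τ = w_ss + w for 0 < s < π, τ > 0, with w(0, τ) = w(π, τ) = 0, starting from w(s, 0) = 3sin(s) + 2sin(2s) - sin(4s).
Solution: Substitute w = exp(τ)u.
Then w_τ = exp(τ)(u_τ + u), w_ss = exp(τ)u_ss; substituting and dividing by exp(τ), the lower-order terms cancel: u_τ = u_ss (standard heat equation).
Data for u: u(s,0) = w(s,0) = 3sin(s) + 2sin(2s) - sin(4s). The boundary conditions carry over: u(0,τ) = u(π,τ) = 0.
Separating variables: u = Σ c_n exp(-n²τ) sin(ns). From u(s,0) = 3sin(s) + 2sin(2s) - sin(4s): c_1=3, c_2=2, c_4=-1.
So u(s,τ) = 3exp(-τ)sin(s) + 2exp(-4τ)sin(2s) - exp(-16τ)sin(4s), and w(s,τ) = exp(τ)u(s,τ).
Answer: w(s, τ) = 3sin(s) + 2exp(-3τ)sin(2s) - exp(-15τ)sin(4s)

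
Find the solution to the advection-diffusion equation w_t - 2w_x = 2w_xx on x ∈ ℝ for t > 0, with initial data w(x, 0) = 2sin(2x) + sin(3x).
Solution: Change to a moving frame: let η = x + 2t, σ = t and write w(x,t) = u(η,σ).
By the chain rule w_t = u_σ + 2u_η, w_x = u_η, w_xx = u_ηη.
Then w_t - 2w_x = u_σ: the advection term cancels and the PDE becomes the heat equation u_σ = 2u_ηη on η ∈ ℝ.
Initial data: u(η,0) = w(η,0) = 2sin(2η) + sin(3η).
On η ∈ ℝ each mode satisfies (sin(nη))″ = -n² sin(nη), so exp(-2n²σ) sin(nη) solves the heat equation; by superposition u(η,σ) = Σ c_n exp(-2n²σ) sin(nη).
Reading off the coefficients: c_2=2, c_3=1, so u(η,σ) = 2exp(-8σ)sin(2η) + exp(-18σ)sin(3η).
Substituting back η = x + 2t, σ = t: w(x,t) = u(x + 2t, t).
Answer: w(x, t) = 2exp(-8t)sin(4t + 2x) + exp(-18t)sin(6t + 3x)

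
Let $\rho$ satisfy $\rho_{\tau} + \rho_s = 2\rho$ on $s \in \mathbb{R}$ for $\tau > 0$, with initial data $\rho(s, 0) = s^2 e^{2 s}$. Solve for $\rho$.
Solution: Substitute $\rho = e^{2s}u$.
Then $\rho_s = e^{2s}(u_s + 2u)$, $\rho_{\tau} = e^{2s}u_{\tau}$; substituting and dividing by $e^{2s}$, the lower-order terms cancel: $u_{\tau} + u_s = 0$ (standard advection equation).
Data for $u$: $u(s,0) = e^{-2s}\rho(s,0) = s^2$.
By characteristics ($ds/d\tau = 1$), $u(s,\tau) = f(s - \tau)$ with $f = u( \cdot , 0)$.
So $u(s,\tau) = s^2 - 2 s \tau + \tau^2$, and $\rho(s,\tau) = e^{2s}u(s,\tau)$.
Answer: $\rho(s, \tau) = \tau^2 e^{2 s} - 2 \tau s e^{2 s} + s^2 e^{2 s}$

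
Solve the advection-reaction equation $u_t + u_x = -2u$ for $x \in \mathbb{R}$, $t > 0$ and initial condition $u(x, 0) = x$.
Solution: Substitute $u = e^{-2t}w$.
Then $u_t = e^{-2t}(w_t - 2w)$, $u_x = e^{-2t}w_x$; substituting and dividing by $e^{-2t}$, the lower-order terms cancel: $w_t + w_x = 0$ (standard advection equation).
Data for $w$: $w(x,0) = u(x,0) = x$.
By characteristics ($dx/dt = 1$), $w(x,t) = f(x - t)$ with $f = w( \cdot , 0)$.
So $w(x,t) = - t + x$, and $u(x,t) = e^{-2t}w(x,t)$.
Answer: $u(x, t) = - t e^{-2 t} + x e^{-2 t}$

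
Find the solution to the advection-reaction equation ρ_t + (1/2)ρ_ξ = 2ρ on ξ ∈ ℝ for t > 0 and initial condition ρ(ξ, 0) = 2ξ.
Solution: Substitute ρ = exp(2t)u.
Then ρ_t = exp(2t)(u_t + 2u), ρ_ξ = exp(2t)u_ξ; substituting and dividing by exp(2t), the lower-order terms cancel: u_t + (1/2)u_ξ = 0 (standard advection equation).
Data for u: u(ξ,0) = ρ(ξ,0) = 2ξ.
By characteristics (dξ/dt = 1/2), u(ξ,t) = f(ξ - (1/2)t) with f = u(·, 0).
So u(ξ,t) = -t + 2ξ, and ρ(ξ,t) = exp(2t)u(ξ,t).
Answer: ρ(ξ, t) = -texp(2t) + 2ξexp(2t)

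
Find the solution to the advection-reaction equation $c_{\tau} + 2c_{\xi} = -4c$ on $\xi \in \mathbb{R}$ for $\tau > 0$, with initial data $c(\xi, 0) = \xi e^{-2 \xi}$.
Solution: Substitute $c = e^{-2\xi}u$, i.e. $u = e^{2\xi}c$.
By the product rule, $c_{\xi} = e^{-2\xi}(u_{\xi} - 2u)$, $c_{\tau} = e^{-2\xi}u_{\tau}$.
Substituting into the PDE and dividing by $e^{-2\xi}$: $u_{\tau} + 2(u_{\xi} - 2u) = -4u$.
The lower-order terms cancel, leaving the standard advection equation $u_{\tau} + 2u_{\xi} = 0$.
Initial data for $u$: $u(\xi,0) = e^{2\xi}c(\xi,0) = \xi$.
Solve for $u$:
  By method of characteristics (waves move right with speed 2):
  Along characteristics $\xi - 2\tau =$ const, $u$ is constant, so $u(\xi,\tau) = f(\xi - 2\tau)$ with $f = u( \cdot , 0)$.
Hence $u(\xi,\tau) = \xi - 2 \tau$.
Transform back: $c(\xi,\tau) = e^{-2\xi}u(\xi,\tau)$.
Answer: $c(\xi, \tau) = -2 \tau e^{-2 \xi} + \xi e^{-2 \xi}$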